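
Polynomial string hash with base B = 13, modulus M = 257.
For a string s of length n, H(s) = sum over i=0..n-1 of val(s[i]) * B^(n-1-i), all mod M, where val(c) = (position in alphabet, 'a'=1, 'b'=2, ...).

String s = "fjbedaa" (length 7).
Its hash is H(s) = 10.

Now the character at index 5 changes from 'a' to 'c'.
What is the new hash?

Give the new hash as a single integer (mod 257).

val('a') = 1, val('c') = 3
Position k = 5, exponent = n-1-k = 1
B^1 mod M = 13^1 mod 257 = 13
Delta = (3 - 1) * 13 mod 257 = 26
New hash = (10 + 26) mod 257 = 36

Answer: 36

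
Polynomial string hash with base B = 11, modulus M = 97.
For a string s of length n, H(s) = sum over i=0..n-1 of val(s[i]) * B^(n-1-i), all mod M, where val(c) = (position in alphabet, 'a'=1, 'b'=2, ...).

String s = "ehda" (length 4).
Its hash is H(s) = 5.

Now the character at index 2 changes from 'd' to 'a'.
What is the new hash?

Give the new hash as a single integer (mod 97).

val('d') = 4, val('a') = 1
Position k = 2, exponent = n-1-k = 1
B^1 mod M = 11^1 mod 97 = 11
Delta = (1 - 4) * 11 mod 97 = 64
New hash = (5 + 64) mod 97 = 69

Answer: 69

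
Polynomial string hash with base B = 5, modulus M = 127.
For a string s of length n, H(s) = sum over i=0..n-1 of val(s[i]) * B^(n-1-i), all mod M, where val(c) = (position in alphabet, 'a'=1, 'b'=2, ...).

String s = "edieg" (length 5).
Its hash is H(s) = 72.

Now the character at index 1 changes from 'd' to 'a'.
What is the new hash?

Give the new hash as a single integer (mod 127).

Answer: 78

Derivation:
val('d') = 4, val('a') = 1
Position k = 1, exponent = n-1-k = 3
B^3 mod M = 5^3 mod 127 = 125
Delta = (1 - 4) * 125 mod 127 = 6
New hash = (72 + 6) mod 127 = 78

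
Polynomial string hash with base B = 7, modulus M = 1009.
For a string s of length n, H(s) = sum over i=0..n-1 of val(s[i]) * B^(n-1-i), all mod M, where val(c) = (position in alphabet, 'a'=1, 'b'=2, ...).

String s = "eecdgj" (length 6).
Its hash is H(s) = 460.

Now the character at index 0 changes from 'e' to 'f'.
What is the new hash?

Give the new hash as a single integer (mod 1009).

Answer: 114

Derivation:
val('e') = 5, val('f') = 6
Position k = 0, exponent = n-1-k = 5
B^5 mod M = 7^5 mod 1009 = 663
Delta = (6 - 5) * 663 mod 1009 = 663
New hash = (460 + 663) mod 1009 = 114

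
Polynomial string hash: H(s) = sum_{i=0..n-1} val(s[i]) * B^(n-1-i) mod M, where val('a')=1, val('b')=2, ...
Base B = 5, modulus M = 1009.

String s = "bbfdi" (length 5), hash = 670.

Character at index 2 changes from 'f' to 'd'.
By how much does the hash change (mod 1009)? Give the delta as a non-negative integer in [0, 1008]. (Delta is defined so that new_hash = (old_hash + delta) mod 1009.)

Answer: 959

Derivation:
Delta formula: (val(new) - val(old)) * B^(n-1-k) mod M
  val('d') - val('f') = 4 - 6 = -2
  B^(n-1-k) = 5^2 mod 1009 = 25
  Delta = -2 * 25 mod 1009 = 959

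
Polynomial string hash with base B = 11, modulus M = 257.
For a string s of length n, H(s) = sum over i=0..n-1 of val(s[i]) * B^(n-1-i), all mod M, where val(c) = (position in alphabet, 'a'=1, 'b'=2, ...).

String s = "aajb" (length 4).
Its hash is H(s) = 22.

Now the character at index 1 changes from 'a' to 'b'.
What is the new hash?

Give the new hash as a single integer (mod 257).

val('a') = 1, val('b') = 2
Position k = 1, exponent = n-1-k = 2
B^2 mod M = 11^2 mod 257 = 121
Delta = (2 - 1) * 121 mod 257 = 121
New hash = (22 + 121) mod 257 = 143

Answer: 143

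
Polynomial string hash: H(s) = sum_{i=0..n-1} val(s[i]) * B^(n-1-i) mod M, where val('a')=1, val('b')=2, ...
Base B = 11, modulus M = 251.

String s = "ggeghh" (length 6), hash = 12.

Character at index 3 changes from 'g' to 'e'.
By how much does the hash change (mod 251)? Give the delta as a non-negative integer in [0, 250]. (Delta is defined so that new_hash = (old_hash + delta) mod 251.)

Delta formula: (val(new) - val(old)) * B^(n-1-k) mod M
  val('e') - val('g') = 5 - 7 = -2
  B^(n-1-k) = 11^2 mod 251 = 121
  Delta = -2 * 121 mod 251 = 9

Answer: 9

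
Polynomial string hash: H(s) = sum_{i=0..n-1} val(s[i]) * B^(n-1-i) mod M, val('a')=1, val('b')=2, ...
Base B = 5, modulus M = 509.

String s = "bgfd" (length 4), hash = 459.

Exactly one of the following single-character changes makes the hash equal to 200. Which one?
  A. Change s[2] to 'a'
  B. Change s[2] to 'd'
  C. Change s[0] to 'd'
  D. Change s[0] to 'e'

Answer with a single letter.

Option A: s[2]='f'->'a', delta=(1-6)*5^1 mod 509 = 484, hash=459+484 mod 509 = 434
Option B: s[2]='f'->'d', delta=(4-6)*5^1 mod 509 = 499, hash=459+499 mod 509 = 449
Option C: s[0]='b'->'d', delta=(4-2)*5^3 mod 509 = 250, hash=459+250 mod 509 = 200 <-- target
Option D: s[0]='b'->'e', delta=(5-2)*5^3 mod 509 = 375, hash=459+375 mod 509 = 325

Answer: C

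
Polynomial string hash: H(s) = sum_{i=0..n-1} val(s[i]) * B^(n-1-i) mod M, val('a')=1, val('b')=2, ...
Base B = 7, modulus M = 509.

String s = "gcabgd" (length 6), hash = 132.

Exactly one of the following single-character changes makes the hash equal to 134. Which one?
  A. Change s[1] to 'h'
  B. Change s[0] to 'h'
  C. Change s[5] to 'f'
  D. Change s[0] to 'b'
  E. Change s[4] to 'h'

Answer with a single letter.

Answer: C

Derivation:
Option A: s[1]='c'->'h', delta=(8-3)*7^4 mod 509 = 298, hash=132+298 mod 509 = 430
Option B: s[0]='g'->'h', delta=(8-7)*7^5 mod 509 = 10, hash=132+10 mod 509 = 142
Option C: s[5]='d'->'f', delta=(6-4)*7^0 mod 509 = 2, hash=132+2 mod 509 = 134 <-- target
Option D: s[0]='g'->'b', delta=(2-7)*7^5 mod 509 = 459, hash=132+459 mod 509 = 82
Option E: s[4]='g'->'h', delta=(8-7)*7^1 mod 509 = 7, hash=132+7 mod 509 = 139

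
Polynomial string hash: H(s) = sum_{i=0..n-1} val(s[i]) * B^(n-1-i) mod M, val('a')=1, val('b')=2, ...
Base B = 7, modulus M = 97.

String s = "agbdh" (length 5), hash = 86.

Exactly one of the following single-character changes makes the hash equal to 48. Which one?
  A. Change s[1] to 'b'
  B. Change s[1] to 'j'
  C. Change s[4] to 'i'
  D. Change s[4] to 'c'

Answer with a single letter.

Option A: s[1]='g'->'b', delta=(2-7)*7^3 mod 97 = 31, hash=86+31 mod 97 = 20
Option B: s[1]='g'->'j', delta=(10-7)*7^3 mod 97 = 59, hash=86+59 mod 97 = 48 <-- target
Option C: s[4]='h'->'i', delta=(9-8)*7^0 mod 97 = 1, hash=86+1 mod 97 = 87
Option D: s[4]='h'->'c', delta=(3-8)*7^0 mod 97 = 92, hash=86+92 mod 97 = 81

Answer: B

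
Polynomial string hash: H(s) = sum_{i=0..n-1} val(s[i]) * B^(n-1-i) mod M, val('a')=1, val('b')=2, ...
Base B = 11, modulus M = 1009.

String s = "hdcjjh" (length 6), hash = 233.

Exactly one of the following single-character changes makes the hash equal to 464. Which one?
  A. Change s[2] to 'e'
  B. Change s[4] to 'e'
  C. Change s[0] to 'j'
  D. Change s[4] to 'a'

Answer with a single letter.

Answer: C

Derivation:
Option A: s[2]='c'->'e', delta=(5-3)*11^3 mod 1009 = 644, hash=233+644 mod 1009 = 877
Option B: s[4]='j'->'e', delta=(5-10)*11^1 mod 1009 = 954, hash=233+954 mod 1009 = 178
Option C: s[0]='h'->'j', delta=(10-8)*11^5 mod 1009 = 231, hash=233+231 mod 1009 = 464 <-- target
Option D: s[4]='j'->'a', delta=(1-10)*11^1 mod 1009 = 910, hash=233+910 mod 1009 = 134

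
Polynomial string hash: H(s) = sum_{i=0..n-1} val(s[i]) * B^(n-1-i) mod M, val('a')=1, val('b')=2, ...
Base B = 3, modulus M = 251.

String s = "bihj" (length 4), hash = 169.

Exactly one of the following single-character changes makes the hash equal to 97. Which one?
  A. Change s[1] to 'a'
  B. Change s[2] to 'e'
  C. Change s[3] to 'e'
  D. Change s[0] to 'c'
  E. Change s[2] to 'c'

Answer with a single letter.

Option A: s[1]='i'->'a', delta=(1-9)*3^2 mod 251 = 179, hash=169+179 mod 251 = 97 <-- target
Option B: s[2]='h'->'e', delta=(5-8)*3^1 mod 251 = 242, hash=169+242 mod 251 = 160
Option C: s[3]='j'->'e', delta=(5-10)*3^0 mod 251 = 246, hash=169+246 mod 251 = 164
Option D: s[0]='b'->'c', delta=(3-2)*3^3 mod 251 = 27, hash=169+27 mod 251 = 196
Option E: s[2]='h'->'c', delta=(3-8)*3^1 mod 251 = 236, hash=169+236 mod 251 = 154

Answer: A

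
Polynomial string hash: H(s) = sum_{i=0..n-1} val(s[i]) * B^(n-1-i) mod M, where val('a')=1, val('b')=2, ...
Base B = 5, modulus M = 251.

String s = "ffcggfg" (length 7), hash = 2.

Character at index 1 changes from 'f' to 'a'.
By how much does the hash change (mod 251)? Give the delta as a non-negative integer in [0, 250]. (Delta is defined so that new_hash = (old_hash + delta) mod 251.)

Answer: 188

Derivation:
Delta formula: (val(new) - val(old)) * B^(n-1-k) mod M
  val('a') - val('f') = 1 - 6 = -5
  B^(n-1-k) = 5^5 mod 251 = 113
  Delta = -5 * 113 mod 251 = 188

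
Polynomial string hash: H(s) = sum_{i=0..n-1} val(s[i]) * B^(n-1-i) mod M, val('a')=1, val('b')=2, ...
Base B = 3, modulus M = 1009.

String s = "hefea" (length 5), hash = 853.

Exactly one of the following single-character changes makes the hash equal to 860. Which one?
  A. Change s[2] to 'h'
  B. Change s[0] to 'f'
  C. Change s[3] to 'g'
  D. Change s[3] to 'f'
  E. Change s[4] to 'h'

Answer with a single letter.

Option A: s[2]='f'->'h', delta=(8-6)*3^2 mod 1009 = 18, hash=853+18 mod 1009 = 871
Option B: s[0]='h'->'f', delta=(6-8)*3^4 mod 1009 = 847, hash=853+847 mod 1009 = 691
Option C: s[3]='e'->'g', delta=(7-5)*3^1 mod 1009 = 6, hash=853+6 mod 1009 = 859
Option D: s[3]='e'->'f', delta=(6-5)*3^1 mod 1009 = 3, hash=853+3 mod 1009 = 856
Option E: s[4]='a'->'h', delta=(8-1)*3^0 mod 1009 = 7, hash=853+7 mod 1009 = 860 <-- target

Answer: E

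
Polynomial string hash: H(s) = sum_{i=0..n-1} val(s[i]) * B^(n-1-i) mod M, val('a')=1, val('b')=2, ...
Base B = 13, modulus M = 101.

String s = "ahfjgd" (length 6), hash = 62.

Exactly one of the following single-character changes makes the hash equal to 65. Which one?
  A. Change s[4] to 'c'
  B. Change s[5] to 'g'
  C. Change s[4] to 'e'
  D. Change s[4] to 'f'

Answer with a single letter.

Option A: s[4]='g'->'c', delta=(3-7)*13^1 mod 101 = 49, hash=62+49 mod 101 = 10
Option B: s[5]='d'->'g', delta=(7-4)*13^0 mod 101 = 3, hash=62+3 mod 101 = 65 <-- target
Option C: s[4]='g'->'e', delta=(5-7)*13^1 mod 101 = 75, hash=62+75 mod 101 = 36
Option D: s[4]='g'->'f', delta=(6-7)*13^1 mod 101 = 88, hash=62+88 mod 101 = 49

Answer: B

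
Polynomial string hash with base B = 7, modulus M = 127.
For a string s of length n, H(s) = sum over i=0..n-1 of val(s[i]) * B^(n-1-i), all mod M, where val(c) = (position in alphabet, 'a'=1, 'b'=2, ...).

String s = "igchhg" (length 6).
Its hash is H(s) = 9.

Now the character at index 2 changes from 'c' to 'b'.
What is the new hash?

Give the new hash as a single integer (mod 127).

Answer: 47

Derivation:
val('c') = 3, val('b') = 2
Position k = 2, exponent = n-1-k = 3
B^3 mod M = 7^3 mod 127 = 89
Delta = (2 - 3) * 89 mod 127 = 38
New hash = (9 + 38) mod 127 = 47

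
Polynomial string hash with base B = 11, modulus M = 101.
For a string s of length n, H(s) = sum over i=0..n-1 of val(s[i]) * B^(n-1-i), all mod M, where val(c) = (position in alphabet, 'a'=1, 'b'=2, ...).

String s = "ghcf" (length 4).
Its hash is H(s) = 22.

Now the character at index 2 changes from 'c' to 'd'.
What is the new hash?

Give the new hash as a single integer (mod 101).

Answer: 33

Derivation:
val('c') = 3, val('d') = 4
Position k = 2, exponent = n-1-k = 1
B^1 mod M = 11^1 mod 101 = 11
Delta = (4 - 3) * 11 mod 101 = 11
New hash = (22 + 11) mod 101 = 33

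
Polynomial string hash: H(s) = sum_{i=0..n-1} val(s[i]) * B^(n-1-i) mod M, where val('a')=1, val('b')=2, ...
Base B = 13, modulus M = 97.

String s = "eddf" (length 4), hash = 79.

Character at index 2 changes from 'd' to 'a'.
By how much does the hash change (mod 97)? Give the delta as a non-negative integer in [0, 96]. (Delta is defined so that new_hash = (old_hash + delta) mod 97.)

Answer: 58

Derivation:
Delta formula: (val(new) - val(old)) * B^(n-1-k) mod M
  val('a') - val('d') = 1 - 4 = -3
  B^(n-1-k) = 13^1 mod 97 = 13
  Delta = -3 * 13 mod 97 = 58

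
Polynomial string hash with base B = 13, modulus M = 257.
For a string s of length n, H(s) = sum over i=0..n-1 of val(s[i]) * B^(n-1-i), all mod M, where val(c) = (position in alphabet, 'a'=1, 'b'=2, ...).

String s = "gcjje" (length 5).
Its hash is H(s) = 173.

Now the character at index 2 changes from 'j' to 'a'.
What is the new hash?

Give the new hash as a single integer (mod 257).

Answer: 194

Derivation:
val('j') = 10, val('a') = 1
Position k = 2, exponent = n-1-k = 2
B^2 mod M = 13^2 mod 257 = 169
Delta = (1 - 10) * 169 mod 257 = 21
New hash = (173 + 21) mod 257 = 194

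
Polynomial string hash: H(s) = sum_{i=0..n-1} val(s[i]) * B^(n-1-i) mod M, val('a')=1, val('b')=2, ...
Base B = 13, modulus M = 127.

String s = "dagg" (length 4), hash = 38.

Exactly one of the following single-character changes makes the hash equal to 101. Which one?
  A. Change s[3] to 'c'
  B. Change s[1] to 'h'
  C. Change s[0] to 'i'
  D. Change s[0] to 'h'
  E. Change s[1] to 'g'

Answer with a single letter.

Option A: s[3]='g'->'c', delta=(3-7)*13^0 mod 127 = 123, hash=38+123 mod 127 = 34
Option B: s[1]='a'->'h', delta=(8-1)*13^2 mod 127 = 40, hash=38+40 mod 127 = 78
Option C: s[0]='d'->'i', delta=(9-4)*13^3 mod 127 = 63, hash=38+63 mod 127 = 101 <-- target
Option D: s[0]='d'->'h', delta=(8-4)*13^3 mod 127 = 25, hash=38+25 mod 127 = 63
Option E: s[1]='a'->'g', delta=(7-1)*13^2 mod 127 = 125, hash=38+125 mod 127 = 36

Answer: C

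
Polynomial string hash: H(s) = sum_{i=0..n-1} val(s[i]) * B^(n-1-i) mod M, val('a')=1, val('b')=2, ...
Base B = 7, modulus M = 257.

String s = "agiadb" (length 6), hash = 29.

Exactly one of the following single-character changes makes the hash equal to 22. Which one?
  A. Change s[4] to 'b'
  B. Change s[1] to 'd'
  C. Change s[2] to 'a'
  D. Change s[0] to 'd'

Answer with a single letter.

Option A: s[4]='d'->'b', delta=(2-4)*7^1 mod 257 = 243, hash=29+243 mod 257 = 15
Option B: s[1]='g'->'d', delta=(4-7)*7^4 mod 257 = 250, hash=29+250 mod 257 = 22 <-- target
Option C: s[2]='i'->'a', delta=(1-9)*7^3 mod 257 = 83, hash=29+83 mod 257 = 112
Option D: s[0]='a'->'d', delta=(4-1)*7^5 mod 257 = 49, hash=29+49 mod 257 = 78

Answer: B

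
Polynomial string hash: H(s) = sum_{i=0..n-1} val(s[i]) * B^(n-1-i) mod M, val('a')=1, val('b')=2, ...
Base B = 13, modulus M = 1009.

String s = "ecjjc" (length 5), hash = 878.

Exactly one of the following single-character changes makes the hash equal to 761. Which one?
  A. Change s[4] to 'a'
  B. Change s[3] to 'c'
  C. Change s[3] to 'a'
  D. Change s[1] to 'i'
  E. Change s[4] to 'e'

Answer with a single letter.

Answer: C

Derivation:
Option A: s[4]='c'->'a', delta=(1-3)*13^0 mod 1009 = 1007, hash=878+1007 mod 1009 = 876
Option B: s[3]='j'->'c', delta=(3-10)*13^1 mod 1009 = 918, hash=878+918 mod 1009 = 787
Option C: s[3]='j'->'a', delta=(1-10)*13^1 mod 1009 = 892, hash=878+892 mod 1009 = 761 <-- target
Option D: s[1]='c'->'i', delta=(9-3)*13^3 mod 1009 = 65, hash=878+65 mod 1009 = 943
Option E: s[4]='c'->'e', delta=(5-3)*13^0 mod 1009 = 2, hash=878+2 mod 1009 = 880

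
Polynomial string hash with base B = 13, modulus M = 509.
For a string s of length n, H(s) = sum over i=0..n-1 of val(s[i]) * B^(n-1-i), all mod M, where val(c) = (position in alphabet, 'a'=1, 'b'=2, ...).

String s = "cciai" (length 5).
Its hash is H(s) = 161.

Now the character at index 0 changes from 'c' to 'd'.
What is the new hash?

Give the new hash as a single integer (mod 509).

val('c') = 3, val('d') = 4
Position k = 0, exponent = n-1-k = 4
B^4 mod M = 13^4 mod 509 = 57
Delta = (4 - 3) * 57 mod 509 = 57
New hash = (161 + 57) mod 509 = 218

Answer: 218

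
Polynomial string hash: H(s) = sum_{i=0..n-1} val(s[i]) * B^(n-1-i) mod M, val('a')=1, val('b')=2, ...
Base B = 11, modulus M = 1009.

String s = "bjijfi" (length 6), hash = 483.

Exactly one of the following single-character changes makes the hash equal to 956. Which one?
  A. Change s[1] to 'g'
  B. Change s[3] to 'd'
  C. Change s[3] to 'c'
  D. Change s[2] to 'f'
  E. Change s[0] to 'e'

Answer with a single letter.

Option A: s[1]='j'->'g', delta=(7-10)*11^4 mod 1009 = 473, hash=483+473 mod 1009 = 956 <-- target
Option B: s[3]='j'->'d', delta=(4-10)*11^2 mod 1009 = 283, hash=483+283 mod 1009 = 766
Option C: s[3]='j'->'c', delta=(3-10)*11^2 mod 1009 = 162, hash=483+162 mod 1009 = 645
Option D: s[2]='i'->'f', delta=(6-9)*11^3 mod 1009 = 43, hash=483+43 mod 1009 = 526
Option E: s[0]='b'->'e', delta=(5-2)*11^5 mod 1009 = 851, hash=483+851 mod 1009 = 325

Answer: A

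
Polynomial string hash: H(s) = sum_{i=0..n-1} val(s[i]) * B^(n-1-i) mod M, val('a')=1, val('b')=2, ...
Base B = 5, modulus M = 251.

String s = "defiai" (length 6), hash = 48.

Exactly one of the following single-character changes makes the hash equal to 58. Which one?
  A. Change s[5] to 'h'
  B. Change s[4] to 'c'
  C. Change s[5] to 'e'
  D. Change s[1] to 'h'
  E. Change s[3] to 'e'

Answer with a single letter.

Option A: s[5]='i'->'h', delta=(8-9)*5^0 mod 251 = 250, hash=48+250 mod 251 = 47
Option B: s[4]='a'->'c', delta=(3-1)*5^1 mod 251 = 10, hash=48+10 mod 251 = 58 <-- target
Option C: s[5]='i'->'e', delta=(5-9)*5^0 mod 251 = 247, hash=48+247 mod 251 = 44
Option D: s[1]='e'->'h', delta=(8-5)*5^4 mod 251 = 118, hash=48+118 mod 251 = 166
Option E: s[3]='i'->'e', delta=(5-9)*5^2 mod 251 = 151, hash=48+151 mod 251 = 199

Answer: B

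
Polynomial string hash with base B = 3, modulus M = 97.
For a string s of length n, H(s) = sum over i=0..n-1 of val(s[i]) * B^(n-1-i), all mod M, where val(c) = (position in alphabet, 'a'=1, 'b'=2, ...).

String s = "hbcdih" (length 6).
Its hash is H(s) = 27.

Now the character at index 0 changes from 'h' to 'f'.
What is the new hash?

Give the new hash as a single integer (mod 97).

Answer: 26

Derivation:
val('h') = 8, val('f') = 6
Position k = 0, exponent = n-1-k = 5
B^5 mod M = 3^5 mod 97 = 49
Delta = (6 - 8) * 49 mod 97 = 96
New hash = (27 + 96) mod 97 = 26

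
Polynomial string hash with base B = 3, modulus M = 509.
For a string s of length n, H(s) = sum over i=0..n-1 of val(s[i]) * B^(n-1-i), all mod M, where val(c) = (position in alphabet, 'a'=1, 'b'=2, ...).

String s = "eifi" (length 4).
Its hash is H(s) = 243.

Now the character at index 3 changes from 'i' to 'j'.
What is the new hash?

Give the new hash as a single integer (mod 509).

Answer: 244

Derivation:
val('i') = 9, val('j') = 10
Position k = 3, exponent = n-1-k = 0
B^0 mod M = 3^0 mod 509 = 1
Delta = (10 - 9) * 1 mod 509 = 1
New hash = (243 + 1) mod 509 = 244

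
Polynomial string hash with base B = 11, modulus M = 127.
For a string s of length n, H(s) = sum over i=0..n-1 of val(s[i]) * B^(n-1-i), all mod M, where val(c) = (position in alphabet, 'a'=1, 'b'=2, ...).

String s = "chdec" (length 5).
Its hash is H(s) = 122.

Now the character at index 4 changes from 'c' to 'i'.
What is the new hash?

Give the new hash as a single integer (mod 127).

Answer: 1

Derivation:
val('c') = 3, val('i') = 9
Position k = 4, exponent = n-1-k = 0
B^0 mod M = 11^0 mod 127 = 1
Delta = (9 - 3) * 1 mod 127 = 6
New hash = (122 + 6) mod 127 = 1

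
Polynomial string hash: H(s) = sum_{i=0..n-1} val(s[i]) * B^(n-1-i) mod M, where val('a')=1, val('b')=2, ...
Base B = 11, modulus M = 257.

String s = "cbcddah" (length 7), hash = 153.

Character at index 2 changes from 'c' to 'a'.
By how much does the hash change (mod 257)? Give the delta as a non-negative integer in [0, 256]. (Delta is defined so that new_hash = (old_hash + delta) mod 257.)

Answer: 16

Derivation:
Delta formula: (val(new) - val(old)) * B^(n-1-k) mod M
  val('a') - val('c') = 1 - 3 = -2
  B^(n-1-k) = 11^4 mod 257 = 249
  Delta = -2 * 249 mod 257 = 16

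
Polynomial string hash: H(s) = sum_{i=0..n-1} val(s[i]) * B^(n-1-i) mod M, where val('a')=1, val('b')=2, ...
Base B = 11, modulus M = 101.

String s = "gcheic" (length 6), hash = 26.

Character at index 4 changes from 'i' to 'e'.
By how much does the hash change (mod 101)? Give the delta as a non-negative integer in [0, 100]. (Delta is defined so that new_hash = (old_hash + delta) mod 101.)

Delta formula: (val(new) - val(old)) * B^(n-1-k) mod M
  val('e') - val('i') = 5 - 9 = -4
  B^(n-1-k) = 11^1 mod 101 = 11
  Delta = -4 * 11 mod 101 = 57

Answer: 57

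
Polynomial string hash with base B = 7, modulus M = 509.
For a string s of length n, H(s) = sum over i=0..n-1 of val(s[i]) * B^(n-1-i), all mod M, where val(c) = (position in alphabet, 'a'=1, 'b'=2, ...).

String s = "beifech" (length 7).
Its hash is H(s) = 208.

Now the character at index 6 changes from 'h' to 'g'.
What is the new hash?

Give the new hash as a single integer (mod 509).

val('h') = 8, val('g') = 7
Position k = 6, exponent = n-1-k = 0
B^0 mod M = 7^0 mod 509 = 1
Delta = (7 - 8) * 1 mod 509 = 508
New hash = (208 + 508) mod 509 = 207

Answer: 207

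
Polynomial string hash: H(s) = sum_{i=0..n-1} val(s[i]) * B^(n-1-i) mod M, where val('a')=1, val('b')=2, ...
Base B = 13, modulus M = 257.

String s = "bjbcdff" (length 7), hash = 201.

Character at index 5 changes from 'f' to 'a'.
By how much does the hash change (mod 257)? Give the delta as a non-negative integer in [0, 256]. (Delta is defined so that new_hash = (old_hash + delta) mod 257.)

Delta formula: (val(new) - val(old)) * B^(n-1-k) mod M
  val('a') - val('f') = 1 - 6 = -5
  B^(n-1-k) = 13^1 mod 257 = 13
  Delta = -5 * 13 mod 257 = 192

Answer: 192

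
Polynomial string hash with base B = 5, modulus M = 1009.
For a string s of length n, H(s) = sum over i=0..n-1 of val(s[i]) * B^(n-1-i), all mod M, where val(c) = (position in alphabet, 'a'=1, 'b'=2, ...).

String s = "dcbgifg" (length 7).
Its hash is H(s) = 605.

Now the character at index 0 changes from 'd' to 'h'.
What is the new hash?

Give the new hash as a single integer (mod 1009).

Answer: 547

Derivation:
val('d') = 4, val('h') = 8
Position k = 0, exponent = n-1-k = 6
B^6 mod M = 5^6 mod 1009 = 490
Delta = (8 - 4) * 490 mod 1009 = 951
New hash = (605 + 951) mod 1009 = 547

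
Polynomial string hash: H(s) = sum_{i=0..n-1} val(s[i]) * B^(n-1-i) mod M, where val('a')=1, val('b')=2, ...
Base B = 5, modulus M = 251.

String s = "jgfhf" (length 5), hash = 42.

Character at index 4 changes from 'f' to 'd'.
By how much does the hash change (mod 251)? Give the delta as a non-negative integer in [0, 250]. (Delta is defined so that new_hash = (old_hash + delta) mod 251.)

Answer: 249

Derivation:
Delta formula: (val(new) - val(old)) * B^(n-1-k) mod M
  val('d') - val('f') = 4 - 6 = -2
  B^(n-1-k) = 5^0 mod 251 = 1
  Delta = -2 * 1 mod 251 = 249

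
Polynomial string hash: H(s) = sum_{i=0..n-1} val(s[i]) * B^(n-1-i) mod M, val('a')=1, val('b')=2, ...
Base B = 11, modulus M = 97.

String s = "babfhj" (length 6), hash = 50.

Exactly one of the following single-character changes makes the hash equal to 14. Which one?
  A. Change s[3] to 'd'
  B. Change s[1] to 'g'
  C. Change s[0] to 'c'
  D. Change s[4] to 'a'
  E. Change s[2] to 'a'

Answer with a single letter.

Option A: s[3]='f'->'d', delta=(4-6)*11^2 mod 97 = 49, hash=50+49 mod 97 = 2
Option B: s[1]='a'->'g', delta=(7-1)*11^4 mod 97 = 61, hash=50+61 mod 97 = 14 <-- target
Option C: s[0]='b'->'c', delta=(3-2)*11^5 mod 97 = 31, hash=50+31 mod 97 = 81
Option D: s[4]='h'->'a', delta=(1-8)*11^1 mod 97 = 20, hash=50+20 mod 97 = 70
Option E: s[2]='b'->'a', delta=(1-2)*11^3 mod 97 = 27, hash=50+27 mod 97 = 77

Answer: B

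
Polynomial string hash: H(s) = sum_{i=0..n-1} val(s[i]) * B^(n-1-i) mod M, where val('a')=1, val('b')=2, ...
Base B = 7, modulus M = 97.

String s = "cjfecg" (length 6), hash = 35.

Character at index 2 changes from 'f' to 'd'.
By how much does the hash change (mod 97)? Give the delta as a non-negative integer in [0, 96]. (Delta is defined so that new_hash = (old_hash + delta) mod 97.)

Answer: 90

Derivation:
Delta formula: (val(new) - val(old)) * B^(n-1-k) mod M
  val('d') - val('f') = 4 - 6 = -2
  B^(n-1-k) = 7^3 mod 97 = 52
  Delta = -2 * 52 mod 97 = 90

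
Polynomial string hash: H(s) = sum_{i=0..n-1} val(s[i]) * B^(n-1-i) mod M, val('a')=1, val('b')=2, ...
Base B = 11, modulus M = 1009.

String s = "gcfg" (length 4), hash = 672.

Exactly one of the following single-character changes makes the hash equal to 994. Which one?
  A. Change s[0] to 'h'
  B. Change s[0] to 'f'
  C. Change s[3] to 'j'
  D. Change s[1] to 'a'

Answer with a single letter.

Answer: A

Derivation:
Option A: s[0]='g'->'h', delta=(8-7)*11^3 mod 1009 = 322, hash=672+322 mod 1009 = 994 <-- target
Option B: s[0]='g'->'f', delta=(6-7)*11^3 mod 1009 = 687, hash=672+687 mod 1009 = 350
Option C: s[3]='g'->'j', delta=(10-7)*11^0 mod 1009 = 3, hash=672+3 mod 1009 = 675
Option D: s[1]='c'->'a', delta=(1-3)*11^2 mod 1009 = 767, hash=672+767 mod 1009 = 430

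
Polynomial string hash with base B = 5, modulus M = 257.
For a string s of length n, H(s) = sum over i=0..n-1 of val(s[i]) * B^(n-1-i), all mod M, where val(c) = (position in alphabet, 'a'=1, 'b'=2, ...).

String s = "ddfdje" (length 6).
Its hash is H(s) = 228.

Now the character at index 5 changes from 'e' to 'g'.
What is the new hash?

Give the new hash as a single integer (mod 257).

val('e') = 5, val('g') = 7
Position k = 5, exponent = n-1-k = 0
B^0 mod M = 5^0 mod 257 = 1
Delta = (7 - 5) * 1 mod 257 = 2
New hash = (228 + 2) mod 257 = 230

Answer: 230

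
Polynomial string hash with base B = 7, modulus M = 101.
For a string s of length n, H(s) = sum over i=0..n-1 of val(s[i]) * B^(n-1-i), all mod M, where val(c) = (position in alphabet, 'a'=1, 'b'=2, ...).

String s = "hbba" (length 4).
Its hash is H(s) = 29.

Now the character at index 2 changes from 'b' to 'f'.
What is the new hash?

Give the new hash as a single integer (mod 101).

val('b') = 2, val('f') = 6
Position k = 2, exponent = n-1-k = 1
B^1 mod M = 7^1 mod 101 = 7
Delta = (6 - 2) * 7 mod 101 = 28
New hash = (29 + 28) mod 101 = 57

Answer: 57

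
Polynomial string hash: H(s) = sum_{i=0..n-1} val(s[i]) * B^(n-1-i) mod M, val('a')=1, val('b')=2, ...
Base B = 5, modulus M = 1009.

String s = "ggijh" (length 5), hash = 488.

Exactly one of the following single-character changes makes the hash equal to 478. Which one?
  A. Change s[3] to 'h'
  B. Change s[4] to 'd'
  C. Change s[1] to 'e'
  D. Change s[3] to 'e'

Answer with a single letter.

Answer: A

Derivation:
Option A: s[3]='j'->'h', delta=(8-10)*5^1 mod 1009 = 999, hash=488+999 mod 1009 = 478 <-- target
Option B: s[4]='h'->'d', delta=(4-8)*5^0 mod 1009 = 1005, hash=488+1005 mod 1009 = 484
Option C: s[1]='g'->'e', delta=(5-7)*5^3 mod 1009 = 759, hash=488+759 mod 1009 = 238
Option D: s[3]='j'->'e', delta=(5-10)*5^1 mod 1009 = 984, hash=488+984 mod 1009 = 463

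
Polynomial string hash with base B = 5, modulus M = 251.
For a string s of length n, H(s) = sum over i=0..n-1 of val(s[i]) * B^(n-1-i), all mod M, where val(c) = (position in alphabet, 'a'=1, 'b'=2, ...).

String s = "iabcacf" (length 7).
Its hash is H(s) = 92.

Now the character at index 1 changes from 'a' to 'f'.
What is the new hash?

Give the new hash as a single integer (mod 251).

Answer: 155

Derivation:
val('a') = 1, val('f') = 6
Position k = 1, exponent = n-1-k = 5
B^5 mod M = 5^5 mod 251 = 113
Delta = (6 - 1) * 113 mod 251 = 63
New hash = (92 + 63) mod 251 = 155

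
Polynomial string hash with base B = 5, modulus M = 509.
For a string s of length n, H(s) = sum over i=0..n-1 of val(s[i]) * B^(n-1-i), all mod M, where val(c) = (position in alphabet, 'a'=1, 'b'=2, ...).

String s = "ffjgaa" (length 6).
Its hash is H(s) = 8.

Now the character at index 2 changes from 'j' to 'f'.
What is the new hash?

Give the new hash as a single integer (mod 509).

Answer: 17

Derivation:
val('j') = 10, val('f') = 6
Position k = 2, exponent = n-1-k = 3
B^3 mod M = 5^3 mod 509 = 125
Delta = (6 - 10) * 125 mod 509 = 9
New hash = (8 + 9) mod 509 = 17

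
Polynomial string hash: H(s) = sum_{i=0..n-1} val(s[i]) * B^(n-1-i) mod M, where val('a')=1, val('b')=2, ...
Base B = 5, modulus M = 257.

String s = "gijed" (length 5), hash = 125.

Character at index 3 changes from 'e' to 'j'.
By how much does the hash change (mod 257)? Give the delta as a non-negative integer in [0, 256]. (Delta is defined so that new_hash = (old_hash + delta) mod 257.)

Answer: 25

Derivation:
Delta formula: (val(new) - val(old)) * B^(n-1-k) mod M
  val('j') - val('e') = 10 - 5 = 5
  B^(n-1-k) = 5^1 mod 257 = 5
  Delta = 5 * 5 mod 257 = 25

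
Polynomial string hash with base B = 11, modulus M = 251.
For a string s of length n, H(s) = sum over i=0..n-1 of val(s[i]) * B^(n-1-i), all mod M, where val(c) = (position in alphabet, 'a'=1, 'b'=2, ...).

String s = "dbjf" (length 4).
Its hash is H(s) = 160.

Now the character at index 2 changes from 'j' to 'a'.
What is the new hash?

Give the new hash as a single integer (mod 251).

Answer: 61

Derivation:
val('j') = 10, val('a') = 1
Position k = 2, exponent = n-1-k = 1
B^1 mod M = 11^1 mod 251 = 11
Delta = (1 - 10) * 11 mod 251 = 152
New hash = (160 + 152) mod 251 = 61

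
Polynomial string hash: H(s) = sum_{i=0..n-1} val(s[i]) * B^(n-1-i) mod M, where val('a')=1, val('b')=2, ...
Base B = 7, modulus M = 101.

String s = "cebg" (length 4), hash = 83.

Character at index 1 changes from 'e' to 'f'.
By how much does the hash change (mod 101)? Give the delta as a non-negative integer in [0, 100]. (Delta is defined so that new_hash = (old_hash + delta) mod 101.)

Delta formula: (val(new) - val(old)) * B^(n-1-k) mod M
  val('f') - val('e') = 6 - 5 = 1
  B^(n-1-k) = 7^2 mod 101 = 49
  Delta = 1 * 49 mod 101 = 49

Answer: 49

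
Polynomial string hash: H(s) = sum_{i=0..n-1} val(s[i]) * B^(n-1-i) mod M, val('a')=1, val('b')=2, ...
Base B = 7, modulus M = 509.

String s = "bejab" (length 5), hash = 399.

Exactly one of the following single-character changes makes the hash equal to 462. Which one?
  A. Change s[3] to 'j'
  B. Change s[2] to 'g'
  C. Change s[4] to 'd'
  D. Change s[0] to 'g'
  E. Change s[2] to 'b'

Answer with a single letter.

Answer: A

Derivation:
Option A: s[3]='a'->'j', delta=(10-1)*7^1 mod 509 = 63, hash=399+63 mod 509 = 462 <-- target
Option B: s[2]='j'->'g', delta=(7-10)*7^2 mod 509 = 362, hash=399+362 mod 509 = 252
Option C: s[4]='b'->'d', delta=(4-2)*7^0 mod 509 = 2, hash=399+2 mod 509 = 401
Option D: s[0]='b'->'g', delta=(7-2)*7^4 mod 509 = 298, hash=399+298 mod 509 = 188
Option E: s[2]='j'->'b', delta=(2-10)*7^2 mod 509 = 117, hash=399+117 mod 509 = 7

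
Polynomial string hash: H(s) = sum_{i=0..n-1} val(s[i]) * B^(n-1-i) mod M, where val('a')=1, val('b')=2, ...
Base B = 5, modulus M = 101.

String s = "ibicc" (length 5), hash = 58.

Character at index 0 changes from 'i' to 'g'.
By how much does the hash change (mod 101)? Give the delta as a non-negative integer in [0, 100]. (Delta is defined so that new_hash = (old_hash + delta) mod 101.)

Answer: 63

Derivation:
Delta formula: (val(new) - val(old)) * B^(n-1-k) mod M
  val('g') - val('i') = 7 - 9 = -2
  B^(n-1-k) = 5^4 mod 101 = 19
  Delta = -2 * 19 mod 101 = 63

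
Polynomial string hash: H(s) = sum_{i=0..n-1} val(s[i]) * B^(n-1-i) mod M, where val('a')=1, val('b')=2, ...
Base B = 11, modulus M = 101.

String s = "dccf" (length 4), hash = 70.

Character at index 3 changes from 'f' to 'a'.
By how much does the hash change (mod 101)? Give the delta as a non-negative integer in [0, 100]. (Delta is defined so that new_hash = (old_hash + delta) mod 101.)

Delta formula: (val(new) - val(old)) * B^(n-1-k) mod M
  val('a') - val('f') = 1 - 6 = -5
  B^(n-1-k) = 11^0 mod 101 = 1
  Delta = -5 * 1 mod 101 = 96

Answer: 96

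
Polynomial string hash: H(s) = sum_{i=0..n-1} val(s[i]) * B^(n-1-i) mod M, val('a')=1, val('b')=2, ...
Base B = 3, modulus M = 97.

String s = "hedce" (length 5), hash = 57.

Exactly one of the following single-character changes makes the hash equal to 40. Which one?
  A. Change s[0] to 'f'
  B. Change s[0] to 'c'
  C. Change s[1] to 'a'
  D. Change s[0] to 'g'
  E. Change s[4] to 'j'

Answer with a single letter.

Option A: s[0]='h'->'f', delta=(6-8)*3^4 mod 97 = 32, hash=57+32 mod 97 = 89
Option B: s[0]='h'->'c', delta=(3-8)*3^4 mod 97 = 80, hash=57+80 mod 97 = 40 <-- target
Option C: s[1]='e'->'a', delta=(1-5)*3^3 mod 97 = 86, hash=57+86 mod 97 = 46
Option D: s[0]='h'->'g', delta=(7-8)*3^4 mod 97 = 16, hash=57+16 mod 97 = 73
Option E: s[4]='e'->'j', delta=(10-5)*3^0 mod 97 = 5, hash=57+5 mod 97 = 62

Answer: B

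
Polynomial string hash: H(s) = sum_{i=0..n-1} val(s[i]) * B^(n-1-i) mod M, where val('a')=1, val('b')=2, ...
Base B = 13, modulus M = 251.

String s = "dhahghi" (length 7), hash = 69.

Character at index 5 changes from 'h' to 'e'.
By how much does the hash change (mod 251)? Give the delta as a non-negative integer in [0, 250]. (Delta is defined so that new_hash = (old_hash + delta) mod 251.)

Answer: 212

Derivation:
Delta formula: (val(new) - val(old)) * B^(n-1-k) mod M
  val('e') - val('h') = 5 - 8 = -3
  B^(n-1-k) = 13^1 mod 251 = 13
  Delta = -3 * 13 mod 251 = 212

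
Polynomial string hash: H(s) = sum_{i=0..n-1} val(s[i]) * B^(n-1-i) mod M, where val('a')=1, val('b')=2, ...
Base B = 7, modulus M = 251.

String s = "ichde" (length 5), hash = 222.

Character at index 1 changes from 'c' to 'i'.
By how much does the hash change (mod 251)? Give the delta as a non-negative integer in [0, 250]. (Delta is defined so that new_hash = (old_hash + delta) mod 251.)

Delta formula: (val(new) - val(old)) * B^(n-1-k) mod M
  val('i') - val('c') = 9 - 3 = 6
  B^(n-1-k) = 7^3 mod 251 = 92
  Delta = 6 * 92 mod 251 = 50

Answer: 50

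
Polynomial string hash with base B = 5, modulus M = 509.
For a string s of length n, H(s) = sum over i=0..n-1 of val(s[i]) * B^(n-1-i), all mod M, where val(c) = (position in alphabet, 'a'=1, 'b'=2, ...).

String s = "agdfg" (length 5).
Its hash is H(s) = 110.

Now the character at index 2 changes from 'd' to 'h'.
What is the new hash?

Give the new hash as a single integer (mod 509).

Answer: 210

Derivation:
val('d') = 4, val('h') = 8
Position k = 2, exponent = n-1-k = 2
B^2 mod M = 5^2 mod 509 = 25
Delta = (8 - 4) * 25 mod 509 = 100
New hash = (110 + 100) mod 509 = 210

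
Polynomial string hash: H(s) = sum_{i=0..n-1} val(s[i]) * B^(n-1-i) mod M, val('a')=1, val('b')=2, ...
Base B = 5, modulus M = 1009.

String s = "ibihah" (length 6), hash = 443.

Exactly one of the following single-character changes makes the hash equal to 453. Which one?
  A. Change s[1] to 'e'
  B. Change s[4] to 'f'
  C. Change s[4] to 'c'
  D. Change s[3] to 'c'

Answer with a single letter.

Option A: s[1]='b'->'e', delta=(5-2)*5^4 mod 1009 = 866, hash=443+866 mod 1009 = 300
Option B: s[4]='a'->'f', delta=(6-1)*5^1 mod 1009 = 25, hash=443+25 mod 1009 = 468
Option C: s[4]='a'->'c', delta=(3-1)*5^1 mod 1009 = 10, hash=443+10 mod 1009 = 453 <-- target
Option D: s[3]='h'->'c', delta=(3-8)*5^2 mod 1009 = 884, hash=443+884 mod 1009 = 318

Answer: C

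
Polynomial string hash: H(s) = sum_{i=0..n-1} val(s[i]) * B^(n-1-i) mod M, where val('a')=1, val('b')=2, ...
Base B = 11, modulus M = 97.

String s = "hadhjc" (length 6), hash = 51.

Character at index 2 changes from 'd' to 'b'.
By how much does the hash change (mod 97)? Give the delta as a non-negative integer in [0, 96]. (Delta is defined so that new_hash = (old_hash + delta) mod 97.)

Answer: 54

Derivation:
Delta formula: (val(new) - val(old)) * B^(n-1-k) mod M
  val('b') - val('d') = 2 - 4 = -2
  B^(n-1-k) = 11^3 mod 97 = 70
  Delta = -2 * 70 mod 97 = 54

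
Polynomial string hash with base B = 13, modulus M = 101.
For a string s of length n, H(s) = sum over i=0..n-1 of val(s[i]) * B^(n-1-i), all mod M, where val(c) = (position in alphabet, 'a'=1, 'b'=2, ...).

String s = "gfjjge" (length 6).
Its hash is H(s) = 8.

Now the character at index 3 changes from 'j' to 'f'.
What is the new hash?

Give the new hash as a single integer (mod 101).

Answer: 39

Derivation:
val('j') = 10, val('f') = 6
Position k = 3, exponent = n-1-k = 2
B^2 mod M = 13^2 mod 101 = 68
Delta = (6 - 10) * 68 mod 101 = 31
New hash = (8 + 31) mod 101 = 39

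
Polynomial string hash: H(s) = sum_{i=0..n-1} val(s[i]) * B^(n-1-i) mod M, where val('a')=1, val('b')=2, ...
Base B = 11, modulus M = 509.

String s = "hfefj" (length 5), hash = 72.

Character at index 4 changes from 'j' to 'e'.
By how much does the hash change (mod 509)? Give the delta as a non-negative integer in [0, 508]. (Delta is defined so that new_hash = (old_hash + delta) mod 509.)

Answer: 504

Derivation:
Delta formula: (val(new) - val(old)) * B^(n-1-k) mod M
  val('e') - val('j') = 5 - 10 = -5
  B^(n-1-k) = 11^0 mod 509 = 1
  Delta = -5 * 1 mod 509 = 504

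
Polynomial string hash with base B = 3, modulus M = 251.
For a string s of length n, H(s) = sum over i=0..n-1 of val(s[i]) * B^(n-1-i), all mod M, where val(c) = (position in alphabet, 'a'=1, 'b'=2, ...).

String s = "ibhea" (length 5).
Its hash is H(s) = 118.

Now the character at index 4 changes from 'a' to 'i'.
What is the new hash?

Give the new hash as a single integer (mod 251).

Answer: 126

Derivation:
val('a') = 1, val('i') = 9
Position k = 4, exponent = n-1-k = 0
B^0 mod M = 3^0 mod 251 = 1
Delta = (9 - 1) * 1 mod 251 = 8
New hash = (118 + 8) mod 251 = 126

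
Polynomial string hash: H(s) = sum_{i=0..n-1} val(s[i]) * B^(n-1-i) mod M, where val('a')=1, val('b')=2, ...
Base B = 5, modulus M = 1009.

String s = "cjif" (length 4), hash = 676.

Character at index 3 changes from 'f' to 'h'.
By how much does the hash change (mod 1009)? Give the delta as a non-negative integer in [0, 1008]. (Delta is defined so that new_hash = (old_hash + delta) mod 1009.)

Answer: 2

Derivation:
Delta formula: (val(new) - val(old)) * B^(n-1-k) mod M
  val('h') - val('f') = 8 - 6 = 2
  B^(n-1-k) = 5^0 mod 1009 = 1
  Delta = 2 * 1 mod 1009 = 2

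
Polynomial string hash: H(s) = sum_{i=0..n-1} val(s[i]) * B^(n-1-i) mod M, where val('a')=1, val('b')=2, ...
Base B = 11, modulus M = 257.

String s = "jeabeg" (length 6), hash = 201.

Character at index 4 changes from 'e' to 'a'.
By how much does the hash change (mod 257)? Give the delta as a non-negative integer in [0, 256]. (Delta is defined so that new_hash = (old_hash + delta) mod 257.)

Delta formula: (val(new) - val(old)) * B^(n-1-k) mod M
  val('a') - val('e') = 1 - 5 = -4
  B^(n-1-k) = 11^1 mod 257 = 11
  Delta = -4 * 11 mod 257 = 213

Answer: 213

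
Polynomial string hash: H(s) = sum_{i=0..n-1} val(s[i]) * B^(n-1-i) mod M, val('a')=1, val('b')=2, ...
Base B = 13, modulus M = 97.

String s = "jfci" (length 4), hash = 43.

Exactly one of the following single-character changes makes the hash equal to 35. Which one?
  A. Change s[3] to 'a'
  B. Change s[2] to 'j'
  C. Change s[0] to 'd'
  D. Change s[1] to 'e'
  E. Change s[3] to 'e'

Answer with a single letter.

Option A: s[3]='i'->'a', delta=(1-9)*13^0 mod 97 = 89, hash=43+89 mod 97 = 35 <-- target
Option B: s[2]='c'->'j', delta=(10-3)*13^1 mod 97 = 91, hash=43+91 mod 97 = 37
Option C: s[0]='j'->'d', delta=(4-10)*13^3 mod 97 = 10, hash=43+10 mod 97 = 53
Option D: s[1]='f'->'e', delta=(5-6)*13^2 mod 97 = 25, hash=43+25 mod 97 = 68
Option E: s[3]='i'->'e', delta=(5-9)*13^0 mod 97 = 93, hash=43+93 mod 97 = 39

Answer: A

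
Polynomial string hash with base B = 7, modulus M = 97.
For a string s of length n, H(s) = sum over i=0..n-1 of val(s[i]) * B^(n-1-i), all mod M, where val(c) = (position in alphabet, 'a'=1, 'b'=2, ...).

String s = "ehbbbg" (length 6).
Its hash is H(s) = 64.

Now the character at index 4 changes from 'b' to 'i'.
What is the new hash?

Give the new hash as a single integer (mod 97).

Answer: 16

Derivation:
val('b') = 2, val('i') = 9
Position k = 4, exponent = n-1-k = 1
B^1 mod M = 7^1 mod 97 = 7
Delta = (9 - 2) * 7 mod 97 = 49
New hash = (64 + 49) mod 97 = 16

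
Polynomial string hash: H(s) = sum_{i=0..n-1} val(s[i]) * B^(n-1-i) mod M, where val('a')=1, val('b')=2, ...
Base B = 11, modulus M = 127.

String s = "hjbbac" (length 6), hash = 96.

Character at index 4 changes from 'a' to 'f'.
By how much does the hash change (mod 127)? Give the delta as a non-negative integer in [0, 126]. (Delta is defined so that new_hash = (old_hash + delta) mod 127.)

Delta formula: (val(new) - val(old)) * B^(n-1-k) mod M
  val('f') - val('a') = 6 - 1 = 5
  B^(n-1-k) = 11^1 mod 127 = 11
  Delta = 5 * 11 mod 127 = 55

Answer: 55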